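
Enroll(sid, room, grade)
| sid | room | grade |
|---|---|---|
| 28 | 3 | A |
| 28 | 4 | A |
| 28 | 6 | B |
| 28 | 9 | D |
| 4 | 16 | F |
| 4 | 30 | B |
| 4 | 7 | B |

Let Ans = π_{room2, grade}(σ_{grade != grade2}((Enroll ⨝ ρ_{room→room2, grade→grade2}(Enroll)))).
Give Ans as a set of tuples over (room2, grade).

{(16, B), (3, B), (3, D), (30, F), (4, B), (4, D), (6, A), (6, D), (7, F), (9, A), (9, B)}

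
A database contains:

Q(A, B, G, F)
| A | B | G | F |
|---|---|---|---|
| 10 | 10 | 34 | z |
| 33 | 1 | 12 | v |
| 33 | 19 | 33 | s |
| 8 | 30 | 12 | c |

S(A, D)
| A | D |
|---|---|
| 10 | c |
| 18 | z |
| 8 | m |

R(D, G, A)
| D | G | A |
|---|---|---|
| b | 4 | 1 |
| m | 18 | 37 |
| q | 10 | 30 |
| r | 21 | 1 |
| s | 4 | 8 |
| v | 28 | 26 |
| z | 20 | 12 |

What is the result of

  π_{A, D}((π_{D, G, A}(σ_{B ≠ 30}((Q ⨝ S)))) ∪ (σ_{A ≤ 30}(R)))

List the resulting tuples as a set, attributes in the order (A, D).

{(1, b), (1, r), (10, c), (12, z), (26, v), (30, q), (8, s)}

Q ⋈ S (natural join on A): {(10, 10, 34, z, c), (8, 30, 12, c, m)}
Filtering on B ≠ 30 leaves {(10, 10, 34, z, c)}.
Projecting to D, G, A: {(c, 34, 10)}
Filtering on A ≤ 30 leaves {(b, 4, 1), (q, 10, 30), (r, 21, 1), (s, 4, 8), (v, 28, 26), (z, 20, 12)}.
Set union of the two operands is {(b, 4, 1), (c, 34, 10), (q, 10, 30), (r, 21, 1), (s, 4, 8), (v, 28, 26), (z, 20, 12)}.
Projecting to A, D: {(1, b), (1, r), (10, c), (12, z), (26, v), (30, q), (8, s)}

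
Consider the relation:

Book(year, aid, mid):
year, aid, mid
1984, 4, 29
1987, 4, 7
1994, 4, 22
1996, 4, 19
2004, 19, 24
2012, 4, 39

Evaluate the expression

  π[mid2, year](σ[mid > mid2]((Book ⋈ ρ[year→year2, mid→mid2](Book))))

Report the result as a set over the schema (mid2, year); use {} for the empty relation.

ρ[year→year2, mid→mid2]: schema becomes (year2, aid, mid2); tuples unchanged.
Joining Book and ρ[year→year2, mid→mid2](Book) on aid yields {(1984, 4, 29, 1984, 29), (1984, 4, 29, 1987, 7), (1984, 4, 29, 1994, 22), (1984, 4, 29, 1996, 19), (1984, 4, 29, 2012, 39), (1987, 4, 7, 1984, 29), (1987, 4, 7, 1987, 7), (1987, 4, 7, 1994, 22), (1987, 4, 7, 1996, 19), (1987, 4, 7, 2012, 39), (1994, 4, 22, 1984, 29), (1994, 4, 22, 1987, 7), (1994, 4, 22, 1994, 22), (1994, 4, 22, 1996, 19), (1994, 4, 22, 2012, 39), (1996, 4, 19, 1984, 29), (1996, 4, 19, 1987, 7), (1996, 4, 19, 1994, 22), (1996, 4, 19, 1996, 19), (1996, 4, 19, 2012, 39), (2004, 19, 24, 2004, 24), (2012, 4, 39, 1984, 29), (2012, 4, 39, 1987, 7), (2012, 4, 39, 1994, 22), (2012, 4, 39, 1996, 19), (2012, 4, 39, 2012, 39)}.
Apply σ_{mid > mid2}; surviving tuples: {(1984, 4, 29, 1987, 7), (1984, 4, 29, 1994, 22), (1984, 4, 29, 1996, 19), (1994, 4, 22, 1987, 7), (1994, 4, 22, 1996, 19), (1996, 4, 19, 1987, 7), (2012, 4, 39, 1984, 29), (2012, 4, 39, 1987, 7), (2012, 4, 39, 1994, 22), (2012, 4, 39, 1996, 19)}
Projecting to mid2, year: {(19, 1984), (19, 1994), (19, 2012), (22, 1984), (22, 2012), (29, 2012), (7, 1984), (7, 1994), (7, 1996), (7, 2012)}

{(19, 1984), (19, 1994), (19, 2012), (22, 1984), (22, 2012), (29, 2012), (7, 1984), (7, 1994), (7, 1996), (7, 2012)}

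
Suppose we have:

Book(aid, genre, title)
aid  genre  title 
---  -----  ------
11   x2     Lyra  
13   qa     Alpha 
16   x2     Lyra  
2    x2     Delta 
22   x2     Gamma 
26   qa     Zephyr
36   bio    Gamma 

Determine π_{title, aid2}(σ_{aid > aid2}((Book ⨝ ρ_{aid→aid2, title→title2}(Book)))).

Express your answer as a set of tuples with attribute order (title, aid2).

ρ[aid→aid2, title→title2]: schema becomes (aid2, genre, title2); tuples unchanged.
Joining Book and ρ_{aid→aid2, title→title2}(Book) on genre yields {(11, x2, Lyra, 11, Lyra), (11, x2, Lyra, 16, Lyra), (11, x2, Lyra, 2, Delta), (11, x2, Lyra, 22, Gamma), (13, qa, Alpha, 13, Alpha), (13, qa, Alpha, 26, Zephyr), (16, x2, Lyra, 11, Lyra), (16, x2, Lyra, 16, Lyra), (16, x2, Lyra, 2, Delta), (16, x2, Lyra, 22, Gamma), (2, x2, Delta, 11, Lyra), (2, x2, Delta, 16, Lyra), (2, x2, Delta, 2, Delta), (2, x2, Delta, 22, Gamma), (22, x2, Gamma, 11, Lyra), (22, x2, Gamma, 16, Lyra), (22, x2, Gamma, 2, Delta), (22, x2, Gamma, 22, Gamma), (26, qa, Zephyr, 13, Alpha), (26, qa, Zephyr, 26, Zephyr), (36, bio, Gamma, 36, Gamma)}.
Filtering on aid > aid2 leaves {(11, x2, Lyra, 2, Delta), (16, x2, Lyra, 11, Lyra), (16, x2, Lyra, 2, Delta), (22, x2, Gamma, 11, Lyra), (22, x2, Gamma, 16, Lyra), (22, x2, Gamma, 2, Delta), (26, qa, Zephyr, 13, Alpha)}.
π[title, aid2]: project onto (title, aid2) (1 duplicate(s) eliminated) → {(Gamma, 11), (Gamma, 16), (Gamma, 2), (Lyra, 11), (Lyra, 2), (Zephyr, 13)}

{(Gamma, 11), (Gamma, 16), (Gamma, 2), (Lyra, 11), (Lyra, 2), (Zephyr, 13)}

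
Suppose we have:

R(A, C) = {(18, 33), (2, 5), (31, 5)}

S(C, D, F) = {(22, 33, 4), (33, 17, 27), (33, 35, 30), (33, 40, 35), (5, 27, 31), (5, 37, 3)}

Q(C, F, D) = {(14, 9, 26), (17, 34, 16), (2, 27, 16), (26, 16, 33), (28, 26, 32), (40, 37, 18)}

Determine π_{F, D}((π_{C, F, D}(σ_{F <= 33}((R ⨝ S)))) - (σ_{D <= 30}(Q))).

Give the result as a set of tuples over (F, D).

Natural join on C: {(18, 33, 17, 27), (18, 33, 35, 30), (18, 33, 40, 35), (2, 5, 27, 31), (2, 5, 37, 3), (31, 5, 27, 31), (31, 5, 37, 3)}
Apply σ_{F <= 33}; surviving tuples: {(18, 33, 17, 27), (18, 33, 35, 30), (2, 5, 27, 31), (2, 5, 37, 3), (31, 5, 27, 31), (31, 5, 37, 3)}
π_{C, F, D} gives {(33, 27, 17), (33, 30, 35), (5, 3, 37), (5, 31, 27)} (2 duplicate(s) eliminated).
Apply σ_{D <= 30}; surviving tuples: {(14, 9, 26), (17, 34, 16), (2, 27, 16), (40, 37, 18)}
Taking the difference: {(33, 27, 17), (33, 30, 35), (5, 3, 37), (5, 31, 27)}
π_{F, D} gives {(27, 17), (3, 37), (30, 35), (31, 27)}.

{(27, 17), (3, 37), (30, 35), (31, 27)}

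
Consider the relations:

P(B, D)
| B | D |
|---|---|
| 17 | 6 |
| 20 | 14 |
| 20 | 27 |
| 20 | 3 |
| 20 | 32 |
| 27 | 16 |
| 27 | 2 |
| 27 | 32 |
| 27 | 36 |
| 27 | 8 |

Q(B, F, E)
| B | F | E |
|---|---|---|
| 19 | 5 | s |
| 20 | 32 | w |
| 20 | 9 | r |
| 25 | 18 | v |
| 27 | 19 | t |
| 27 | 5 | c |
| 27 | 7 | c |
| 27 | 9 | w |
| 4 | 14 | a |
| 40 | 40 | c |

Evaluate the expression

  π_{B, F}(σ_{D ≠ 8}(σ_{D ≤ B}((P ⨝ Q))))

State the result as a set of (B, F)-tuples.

Joining P and Q on B yields {(20, 14, 32, w), (20, 14, 9, r), (20, 27, 32, w), (20, 27, 9, r), (20, 3, 32, w), (20, 3, 9, r), (20, 32, 32, w), (20, 32, 9, r), (27, 16, 19, t), (27, 16, 5, c), (27, 16, 7, c), (27, 16, 9, w), (27, 2, 19, t), (27, 2, 5, c), (27, 2, 7, c), (27, 2, 9, w), (27, 32, 19, t), (27, 32, 5, c), (27, 32, 7, c), (27, 32, 9, w), (27, 36, 19, t), (27, 36, 5, c), (27, 36, 7, c), (27, 36, 9, w), (27, 8, 19, t), (27, 8, 5, c), (27, 8, 7, c), (27, 8, 9, w)}.
Apply σ_{D ≤ B}; surviving tuples: {(20, 14, 32, w), (20, 14, 9, r), (20, 3, 32, w), (20, 3, 9, r), (27, 16, 19, t), (27, 16, 5, c), (27, 16, 7, c), (27, 16, 9, w), (27, 2, 19, t), (27, 2, 5, c), (27, 2, 7, c), (27, 2, 9, w), (27, 8, 19, t), (27, 8, 5, c), (27, 8, 7, c), (27, 8, 9, w)}
Apply σ_{D ≠ 8}; surviving tuples: {(20, 14, 32, w), (20, 14, 9, r), (20, 3, 32, w), (20, 3, 9, r), (27, 16, 19, t), (27, 16, 5, c), (27, 16, 7, c), (27, 16, 9, w), (27, 2, 19, t), (27, 2, 5, c), (27, 2, 7, c), (27, 2, 9, w)}
Keep only column(s) B, F (6 duplicate(s) eliminated): {(20, 32), (20, 9), (27, 19), (27, 5), (27, 7), (27, 9)}

{(20, 32), (20, 9), (27, 19), (27, 5), (27, 7), (27, 9)}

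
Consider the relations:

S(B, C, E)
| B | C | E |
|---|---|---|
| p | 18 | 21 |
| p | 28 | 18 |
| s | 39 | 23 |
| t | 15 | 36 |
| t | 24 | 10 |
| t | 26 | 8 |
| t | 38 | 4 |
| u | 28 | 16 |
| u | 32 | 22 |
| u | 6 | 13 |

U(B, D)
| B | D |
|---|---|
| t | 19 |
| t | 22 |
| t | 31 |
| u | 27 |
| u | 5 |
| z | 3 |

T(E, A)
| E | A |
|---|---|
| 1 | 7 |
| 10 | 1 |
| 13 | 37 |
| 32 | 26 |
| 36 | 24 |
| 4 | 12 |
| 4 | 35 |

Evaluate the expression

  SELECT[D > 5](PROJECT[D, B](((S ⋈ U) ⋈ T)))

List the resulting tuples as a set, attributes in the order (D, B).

{(19, t), (22, t), (27, u), (31, t)}

Joining S and U on B yields {(t, 15, 36, 19), (t, 15, 36, 22), (t, 15, 36, 31), (t, 24, 10, 19), (t, 24, 10, 22), (t, 24, 10, 31), (t, 26, 8, 19), (t, 26, 8, 22), (t, 26, 8, 31), (t, 38, 4, 19), (t, 38, 4, 22), (t, 38, 4, 31), (u, 28, 16, 27), (u, 28, 16, 5), (u, 32, 22, 27), (u, 32, 22, 5), (u, 6, 13, 27), (u, 6, 13, 5)}.
Joining (S ⋈ U) and T on E yields {(t, 15, 36, 19, 24), (t, 15, 36, 22, 24), (t, 15, 36, 31, 24), (t, 24, 10, 19, 1), (t, 24, 10, 22, 1), (t, 24, 10, 31, 1), (t, 38, 4, 19, 12), (t, 38, 4, 19, 35), (t, 38, 4, 22, 12), (t, 38, 4, 22, 35), (t, 38, 4, 31, 12), (t, 38, 4, 31, 35), (u, 6, 13, 27, 37), (u, 6, 13, 5, 37)}.
π[D, B]: project onto (D, B) (9 duplicate(s) eliminated) → {(19, t), (22, t), (27, u), (31, t), (5, u)}
Apply σ_{D > 5}; surviving tuples: {(19, t), (22, t), (27, u), (31, t)}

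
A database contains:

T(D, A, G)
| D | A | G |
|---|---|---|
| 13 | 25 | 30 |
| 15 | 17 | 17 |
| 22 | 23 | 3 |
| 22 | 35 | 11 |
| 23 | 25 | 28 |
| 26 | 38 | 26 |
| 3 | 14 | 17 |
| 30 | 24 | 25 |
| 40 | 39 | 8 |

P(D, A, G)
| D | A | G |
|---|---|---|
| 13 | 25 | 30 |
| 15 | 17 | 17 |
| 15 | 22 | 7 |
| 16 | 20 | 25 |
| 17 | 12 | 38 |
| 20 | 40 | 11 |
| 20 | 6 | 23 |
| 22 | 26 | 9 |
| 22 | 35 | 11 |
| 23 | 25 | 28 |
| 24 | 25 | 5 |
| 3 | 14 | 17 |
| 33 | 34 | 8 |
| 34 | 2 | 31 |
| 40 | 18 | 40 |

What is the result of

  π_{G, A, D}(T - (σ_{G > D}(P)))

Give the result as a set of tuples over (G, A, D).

Selection G > D: {(13, 25, 30), (15, 17, 17), (16, 20, 25), (17, 12, 38), (20, 6, 23), (23, 25, 28), (3, 14, 17)}
Difference: {(13, 25, 30), (15, 17, 17), (22, 23, 3), (22, 35, 11), (23, 25, 28), (26, 38, 26), (3, 14, 17), (30, 24, 25), (40, 39, 8)} with {(13, 25, 30), (15, 17, 17), (16, 20, 25), (17, 12, 38), (20, 6, 23), (23, 25, 28), (3, 14, 17)} → {(22, 23, 3), (22, 35, 11), (26, 38, 26), (30, 24, 25), (40, 39, 8)}
Projecting to G, A, D: {(11, 35, 22), (25, 24, 30), (26, 38, 26), (3, 23, 22), (8, 39, 40)}

{(11, 35, 22), (25, 24, 30), (26, 38, 26), (3, 23, 22), (8, 39, 40)}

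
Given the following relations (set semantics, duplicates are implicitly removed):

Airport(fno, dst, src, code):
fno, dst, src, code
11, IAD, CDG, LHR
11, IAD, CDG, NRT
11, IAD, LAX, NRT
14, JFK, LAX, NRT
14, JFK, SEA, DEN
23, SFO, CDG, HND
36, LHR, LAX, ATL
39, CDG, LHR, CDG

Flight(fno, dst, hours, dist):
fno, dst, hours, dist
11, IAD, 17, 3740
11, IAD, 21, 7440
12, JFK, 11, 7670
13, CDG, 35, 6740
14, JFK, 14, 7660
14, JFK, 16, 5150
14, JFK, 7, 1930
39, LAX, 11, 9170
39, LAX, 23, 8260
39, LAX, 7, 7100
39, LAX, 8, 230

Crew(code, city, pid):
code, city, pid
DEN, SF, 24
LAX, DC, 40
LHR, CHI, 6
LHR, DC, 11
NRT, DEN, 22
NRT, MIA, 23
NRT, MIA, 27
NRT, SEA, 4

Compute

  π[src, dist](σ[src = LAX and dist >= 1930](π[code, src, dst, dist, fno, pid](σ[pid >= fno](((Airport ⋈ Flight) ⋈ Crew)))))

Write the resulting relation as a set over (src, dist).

{(LAX, 1930), (LAX, 3740), (LAX, 5150), (LAX, 7440), (LAX, 7660)}

Airport ⋈ Flight (natural join on fno, dst): {(11, IAD, CDG, LHR, 17, 3740), (11, IAD, CDG, LHR, 21, 7440), (11, IAD, CDG, NRT, 17, 3740), (11, IAD, CDG, NRT, 21, 7440), (11, IAD, LAX, NRT, 17, 3740), (11, IAD, LAX, NRT, 21, 7440), (14, JFK, LAX, NRT, 14, 7660), (14, JFK, LAX, NRT, 16, 5150), (14, JFK, LAX, NRT, 7, 1930), (14, JFK, SEA, DEN, 14, 7660), (14, JFK, SEA, DEN, 16, 5150), (14, JFK, SEA, DEN, 7, 1930)}
(Airport ⋈ Flight) ⋈ Crew (natural join on code): {(11, IAD, CDG, LHR, 17, 3740, CHI, 6), (11, IAD, CDG, LHR, 17, 3740, DC, 11), (11, IAD, CDG, LHR, 21, 7440, CHI, 6), (11, IAD, CDG, LHR, 21, 7440, DC, 11), (11, IAD, CDG, NRT, 17, 3740, DEN, 22), (11, IAD, CDG, NRT, 17, 3740, MIA, 23), (11, IAD, CDG, NRT, 17, 3740, MIA, 27), (11, IAD, CDG, NRT, 17, 3740, SEA, 4), (11, IAD, CDG, NRT, 21, 7440, DEN, 22), (11, IAD, CDG, NRT, 21, 7440, MIA, 23), (11, IAD, CDG, NRT, 21, 7440, MIA, 27), (11, IAD, CDG, NRT, 21, 7440, SEA, 4), (11, IAD, LAX, NRT, 17, 3740, DEN, 22), (11, IAD, LAX, NRT, 17, 3740, MIA, 23), (11, IAD, LAX, NRT, 17, 3740, MIA, 27), (11, IAD, LAX, NRT, 17, 3740, SEA, 4), (11, IAD, LAX, NRT, 21, 7440, DEN, 22), (11, IAD, LAX, NRT, 21, 7440, MIA, 23), (11, IAD, LAX, NRT, 21, 7440, MIA, 27), (11, IAD, LAX, NRT, 21, 7440, SEA, 4), (14, JFK, LAX, NRT, 14, 7660, DEN, 22), (14, JFK, LAX, NRT, 14, 7660, MIA, 23), (14, JFK, LAX, NRT, 14, 7660, MIA, 27), (14, JFK, LAX, NRT, 14, 7660, SEA, 4), (14, JFK, LAX, NRT, 16, 5150, DEN, 22), (14, JFK, LAX, NRT, 16, 5150, MIA, 23), (14, JFK, LAX, NRT, 16, 5150, MIA, 27), (14, JFK, LAX, NRT, 16, 5150, SEA, 4), (14, JFK, LAX, NRT, 7, 1930, DEN, 22), (14, JFK, LAX, NRT, 7, 1930, MIA, 23), (14, JFK, LAX, NRT, 7, 1930, MIA, 27), (14, JFK, LAX, NRT, 7, 1930, SEA, 4), (14, JFK, SEA, DEN, 14, 7660, SF, 24), (14, JFK, SEA, DEN, 16, 5150, SF, 24), (14, JFK, SEA, DEN, 7, 1930, SF, 24)}
Selection pid >= fno: {(11, IAD, CDG, LHR, 17, 3740, DC, 11), (11, IAD, CDG, LHR, 21, 7440, DC, 11), (11, IAD, CDG, NRT, 17, 3740, DEN, 22), (11, IAD, CDG, NRT, 17, 3740, MIA, 23), (11, IAD, CDG, NRT, 17, 3740, MIA, 27), (11, IAD, CDG, NRT, 21, 7440, DEN, 22), (11, IAD, CDG, NRT, 21, 7440, MIA, 23), (11, IAD, CDG, NRT, 21, 7440, MIA, 27), (11, IAD, LAX, NRT, 17, 3740, DEN, 22), (11, IAD, LAX, NRT, 17, 3740, MIA, 23), (11, IAD, LAX, NRT, 17, 3740, MIA, 27), (11, IAD, LAX, NRT, 21, 7440, DEN, 22), (11, IAD, LAX, NRT, 21, 7440, MIA, 23), (11, IAD, LAX, NRT, 21, 7440, MIA, 27), (14, JFK, LAX, NRT, 14, 7660, DEN, 22), (14, JFK, LAX, NRT, 14, 7660, MIA, 23), (14, JFK, LAX, NRT, 14, 7660, MIA, 27), (14, JFK, LAX, NRT, 16, 5150, DEN, 22), (14, JFK, LAX, NRT, 16, 5150, MIA, 23), (14, JFK, LAX, NRT, 16, 5150, MIA, 27), (14, JFK, LAX, NRT, 7, 1930, DEN, 22), (14, JFK, LAX, NRT, 7, 1930, MIA, 23), (14, JFK, LAX, NRT, 7, 1930, MIA, 27), (14, JFK, SEA, DEN, 14, 7660, SF, 24), (14, JFK, SEA, DEN, 16, 5150, SF, 24), (14, JFK, SEA, DEN, 7, 1930, SF, 24)}
π[code, src, dst, dist, fno, pid]: project onto (code, src, dst, dist, fno, pid) → {(DEN, SEA, JFK, 1930, 14, 24), (DEN, SEA, JFK, 5150, 14, 24), (DEN, SEA, JFK, 7660, 14, 24), (LHR, CDG, IAD, 3740, 11, 11), (LHR, CDG, IAD, 7440, 11, 11), (NRT, CDG, IAD, 3740, 11, 22), (NRT, CDG, IAD, 3740, 11, 23), (NRT, CDG, IAD, 3740, 11, 27), (NRT, CDG, IAD, 7440, 11, 22), (NRT, CDG, IAD, 7440, 11, 23), (NRT, CDG, IAD, 7440, 11, 27), (NRT, LAX, IAD, 3740, 11, 22), (NRT, LAX, IAD, 3740, 11, 23), (NRT, LAX, IAD, 3740, 11, 27), (NRT, LAX, IAD, 7440, 11, 22), (NRT, LAX, IAD, 7440, 11, 23), (NRT, LAX, IAD, 7440, 11, 27), (NRT, LAX, JFK, 1930, 14, 22), (NRT, LAX, JFK, 1930, 14, 23), (NRT, LAX, JFK, 1930, 14, 27), (NRT, LAX, JFK, 5150, 14, 22), (NRT, LAX, JFK, 5150, 14, 23), (NRT, LAX, JFK, 5150, 14, 27), (NRT, LAX, JFK, 7660, 14, 22), (NRT, LAX, JFK, 7660, 14, 23), (NRT, LAX, JFK, 7660, 14, 27)}
Selection src = LAX and dist >= 1930: {(NRT, LAX, IAD, 3740, 11, 22), (NRT, LAX, IAD, 3740, 11, 23), (NRT, LAX, IAD, 3740, 11, 27), (NRT, LAX, IAD, 7440, 11, 22), (NRT, LAX, IAD, 7440, 11, 23), (NRT, LAX, IAD, 7440, 11, 27), (NRT, LAX, JFK, 1930, 14, 22), (NRT, LAX, JFK, 1930, 14, 23), (NRT, LAX, JFK, 1930, 14, 27), (NRT, LAX, JFK, 5150, 14, 22), (NRT, LAX, JFK, 5150, 14, 23), (NRT, LAX, JFK, 5150, 14, 27), (NRT, LAX, JFK, 7660, 14, 22), (NRT, LAX, JFK, 7660, 14, 23), (NRT, LAX, JFK, 7660, 14, 27)}
π[src, dist]: project onto (src, dist) (10 duplicate(s) eliminated) → {(LAX, 1930), (LAX, 3740), (LAX, 5150), (LAX, 7440), (LAX, 7660)}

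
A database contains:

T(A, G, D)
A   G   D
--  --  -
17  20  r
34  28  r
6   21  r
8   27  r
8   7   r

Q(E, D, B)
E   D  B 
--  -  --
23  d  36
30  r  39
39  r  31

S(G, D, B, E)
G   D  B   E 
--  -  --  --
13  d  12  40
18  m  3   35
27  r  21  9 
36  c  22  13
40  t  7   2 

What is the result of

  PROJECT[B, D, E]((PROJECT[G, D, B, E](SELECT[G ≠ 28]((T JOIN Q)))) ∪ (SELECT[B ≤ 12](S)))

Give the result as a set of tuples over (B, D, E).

Natural join on D: {(17, 20, r, 30, 39), (17, 20, r, 39, 31), (34, 28, r, 30, 39), (34, 28, r, 39, 31), (6, 21, r, 30, 39), (6, 21, r, 39, 31), (8, 27, r, 30, 39), (8, 27, r, 39, 31), (8, 7, r, 30, 39), (8, 7, r, 39, 31)}
σ[G ≠ 28]: keep tuples satisfying G ≠ 28 → {(17, 20, r, 30, 39), (17, 20, r, 39, 31), (6, 21, r, 30, 39), (6, 21, r, 39, 31), (8, 27, r, 30, 39), (8, 27, r, 39, 31), (8, 7, r, 30, 39), (8, 7, r, 39, 31)}
Keep only column(s) G, D, B, E: {(20, r, 31, 39), (20, r, 39, 30), (21, r, 31, 39), (21, r, 39, 30), (27, r, 31, 39), (27, r, 39, 30), (7, r, 31, 39), (7, r, 39, 30)}
σ[B ≤ 12]: keep tuples satisfying B ≤ 12 → {(13, d, 12, 40), (18, m, 3, 35), (40, t, 7, 2)}
Union: {(20, r, 31, 39), (20, r, 39, 30), (21, r, 31, 39), (21, r, 39, 30), (27, r, 31, 39), (27, r, 39, 30), (7, r, 31, 39), (7, r, 39, 30)} with {(13, d, 12, 40), (18, m, 3, 35), (40, t, 7, 2)} → {(13, d, 12, 40), (18, m, 3, 35), (20, r, 31, 39), (20, r, 39, 30), (21, r, 31, 39), (21, r, 39, 30), (27, r, 31, 39), (27, r, 39, 30), (40, t, 7, 2), (7, r, 31, 39), (7, r, 39, 30)}
Keep only column(s) B, D, E (6 duplicate(s) eliminated): {(12, d, 40), (3, m, 35), (31, r, 39), (39, r, 30), (7, t, 2)}

{(12, d, 40), (3, m, 35), (31, r, 39), (39, r, 30), (7, t, 2)}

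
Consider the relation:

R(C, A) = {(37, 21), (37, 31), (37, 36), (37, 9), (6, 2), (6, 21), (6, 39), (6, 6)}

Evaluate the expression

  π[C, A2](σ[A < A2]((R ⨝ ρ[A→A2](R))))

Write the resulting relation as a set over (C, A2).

{(37, 21), (37, 31), (37, 36), (6, 21), (6, 39), (6, 6)}

ρ[A→A2]: schema becomes (C, A2); tuples unchanged.
Natural join on C: {(37, 21, 21), (37, 21, 31), (37, 21, 36), (37, 21, 9), (37, 31, 21), (37, 31, 31), (37, 31, 36), (37, 31, 9), (37, 36, 21), (37, 36, 31), (37, 36, 36), (37, 36, 9), (37, 9, 21), (37, 9, 31), (37, 9, 36), (37, 9, 9), (6, 2, 2), (6, 2, 21), (6, 2, 39), (6, 2, 6), (6, 21, 2), (6, 21, 21), (6, 21, 39), (6, 21, 6), (6, 39, 2), (6, 39, 21), (6, 39, 39), (6, 39, 6), (6, 6, 2), (6, 6, 21), (6, 6, 39), (6, 6, 6)}
Filtering on A < A2 leaves {(37, 21, 31), (37, 21, 36), (37, 31, 36), (37, 9, 21), (37, 9, 31), (37, 9, 36), (6, 2, 21), (6, 2, 39), (6, 2, 6), (6, 21, 39), (6, 6, 21), (6, 6, 39)}.
π[C, A2]: project onto (C, A2) (6 duplicate(s) eliminated) → {(37, 21), (37, 31), (37, 36), (6, 21), (6, 39), (6, 6)}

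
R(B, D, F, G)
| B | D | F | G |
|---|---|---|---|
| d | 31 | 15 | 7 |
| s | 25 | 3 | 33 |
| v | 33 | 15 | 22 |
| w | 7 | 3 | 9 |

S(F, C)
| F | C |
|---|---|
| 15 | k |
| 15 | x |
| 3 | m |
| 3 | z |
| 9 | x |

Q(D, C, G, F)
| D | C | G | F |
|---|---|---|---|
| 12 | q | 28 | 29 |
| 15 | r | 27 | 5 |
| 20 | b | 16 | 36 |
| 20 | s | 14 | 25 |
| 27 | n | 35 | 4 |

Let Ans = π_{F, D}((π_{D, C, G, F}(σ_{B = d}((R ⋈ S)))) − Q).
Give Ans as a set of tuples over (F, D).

{(15, 31)}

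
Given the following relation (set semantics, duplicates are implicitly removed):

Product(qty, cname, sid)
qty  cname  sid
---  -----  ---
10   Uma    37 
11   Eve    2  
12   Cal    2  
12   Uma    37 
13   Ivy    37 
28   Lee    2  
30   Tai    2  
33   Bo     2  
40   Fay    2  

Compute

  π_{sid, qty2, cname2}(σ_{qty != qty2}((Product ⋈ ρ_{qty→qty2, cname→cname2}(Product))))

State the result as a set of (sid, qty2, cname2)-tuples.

{(2, 11, Eve), (2, 12, Cal), (2, 28, Lee), (2, 30, Tai), (2, 33, Bo), (2, 40, Fay), (37, 10, Uma), (37, 12, Uma), (37, 13, Ivy)}

ρ[qty→qty2, cname→cname2]: schema becomes (qty2, cname2, sid); tuples unchanged.
Product ⋈ ρ_{qty→qty2, cname→cname2}(Product) (natural join on sid): {(10, Uma, 37, 10, Uma), (10, Uma, 37, 12, Uma), (10, Uma, 37, 13, Ivy), (11, Eve, 2, 11, Eve), (11, Eve, 2, 12, Cal), (11, Eve, 2, 28, Lee), (11, Eve, 2, 30, Tai), (11, Eve, 2, 33, Bo), (11, Eve, 2, 40, Fay), (12, Cal, 2, 11, Eve), (12, Cal, 2, 12, Cal), (12, Cal, 2, 28, Lee), (12, Cal, 2, 30, Tai), (12, Cal, 2, 33, Bo), (12, Cal, 2, 40, Fay), (12, Uma, 37, 10, Uma), (12, Uma, 37, 12, Uma), (12, Uma, 37, 13, Ivy), (13, Ivy, 37, 10, Uma), (13, Ivy, 37, 12, Uma), (13, Ivy, 37, 13, Ivy), (28, Lee, 2, 11, Eve), (28, Lee, 2, 12, Cal), (28, Lee, 2, 28, Lee), (28, Lee, 2, 30, Tai), (28, Lee, 2, 33, Bo), (28, Lee, 2, 40, Fay), (30, Tai, 2, 11, Eve), (30, Tai, 2, 12, Cal), (30, Tai, 2, 28, Lee), (30, Tai, 2, 30, Tai), (30, Tai, 2, 33, Bo), (30, Tai, 2, 40, Fay), (33, Bo, 2, 11, Eve), (33, Bo, 2, 12, Cal), (33, Bo, 2, 28, Lee), (33, Bo, 2, 30, Tai), (33, Bo, 2, 33, Bo), (33, Bo, 2, 40, Fay), (40, Fay, 2, 11, Eve), (40, Fay, 2, 12, Cal), (40, Fay, 2, 28, Lee), (40, Fay, 2, 30, Tai), (40, Fay, 2, 33, Bo), (40, Fay, 2, 40, Fay)}
σ[qty != qty2]: keep tuples satisfying qty != qty2 → {(10, Uma, 37, 12, Uma), (10, Uma, 37, 13, Ivy), (11, Eve, 2, 12, Cal), (11, Eve, 2, 28, Lee), (11, Eve, 2, 30, Tai), (11, Eve, 2, 33, Bo), (11, Eve, 2, 40, Fay), (12, Cal, 2, 11, Eve), (12, Cal, 2, 28, Lee), (12, Cal, 2, 30, Tai), (12, Cal, 2, 33, Bo), (12, Cal, 2, 40, Fay), (12, Uma, 37, 10, Uma), (12, Uma, 37, 13, Ivy), (13, Ivy, 37, 10, Uma), (13, Ivy, 37, 12, Uma), (28, Lee, 2, 11, Eve), (28, Lee, 2, 12, Cal), (28, Lee, 2, 30, Tai), (28, Lee, 2, 33, Bo), (28, Lee, 2, 40, Fay), (30, Tai, 2, 11, Eve), (30, Tai, 2, 12, Cal), (30, Tai, 2, 28, Lee), (30, Tai, 2, 33, Bo), (30, Tai, 2, 40, Fay), (33, Bo, 2, 11, Eve), (33, Bo, 2, 12, Cal), (33, Bo, 2, 28, Lee), (33, Bo, 2, 30, Tai), (33, Bo, 2, 40, Fay), (40, Fay, 2, 11, Eve), (40, Fay, 2, 12, Cal), (40, Fay, 2, 28, Lee), (40, Fay, 2, 30, Tai), (40, Fay, 2, 33, Bo)}
Projecting to sid, qty2, cname2 (27 duplicate(s) eliminated): {(2, 11, Eve), (2, 12, Cal), (2, 28, Lee), (2, 30, Tai), (2, 33, Bo), (2, 40, Fay), (37, 10, Uma), (37, 12, Uma), (37, 13, Ivy)}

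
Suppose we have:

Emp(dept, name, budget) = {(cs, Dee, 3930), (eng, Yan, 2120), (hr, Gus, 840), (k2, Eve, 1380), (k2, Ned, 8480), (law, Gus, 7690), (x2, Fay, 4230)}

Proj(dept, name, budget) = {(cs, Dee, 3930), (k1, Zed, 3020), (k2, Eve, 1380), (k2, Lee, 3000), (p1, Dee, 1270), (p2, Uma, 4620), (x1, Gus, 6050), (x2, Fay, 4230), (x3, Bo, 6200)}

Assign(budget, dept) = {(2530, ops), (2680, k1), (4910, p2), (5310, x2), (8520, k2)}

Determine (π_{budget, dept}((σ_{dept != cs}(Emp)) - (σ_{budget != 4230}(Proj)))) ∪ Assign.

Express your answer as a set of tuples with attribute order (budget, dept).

Filtering on dept != cs leaves {(eng, Yan, 2120), (hr, Gus, 840), (k2, Eve, 1380), (k2, Ned, 8480), (law, Gus, 7690), (x2, Fay, 4230)}.
Filtering on budget != 4230 leaves {(cs, Dee, 3930), (k1, Zed, 3020), (k2, Eve, 1380), (k2, Lee, 3000), (p1, Dee, 1270), (p2, Uma, 4620), (x1, Gus, 6050), (x3, Bo, 6200)}.
Set difference of the two operands is {(eng, Yan, 2120), (hr, Gus, 840), (k2, Ned, 8480), (law, Gus, 7690), (x2, Fay, 4230)}.
π_{budget, dept} gives {(2120, eng), (4230, x2), (7690, law), (840, hr), (8480, k2)}.
Set union of the two operands is {(2120, eng), (2530, ops), (2680, k1), (4230, x2), (4910, p2), (5310, x2), (7690, law), (840, hr), (8480, k2), (8520, k2)}.

{(2120, eng), (2530, ops), (2680, k1), (4230, x2), (4910, p2), (5310, x2), (7690, law), (840, hr), (8480, k2), (8520, k2)}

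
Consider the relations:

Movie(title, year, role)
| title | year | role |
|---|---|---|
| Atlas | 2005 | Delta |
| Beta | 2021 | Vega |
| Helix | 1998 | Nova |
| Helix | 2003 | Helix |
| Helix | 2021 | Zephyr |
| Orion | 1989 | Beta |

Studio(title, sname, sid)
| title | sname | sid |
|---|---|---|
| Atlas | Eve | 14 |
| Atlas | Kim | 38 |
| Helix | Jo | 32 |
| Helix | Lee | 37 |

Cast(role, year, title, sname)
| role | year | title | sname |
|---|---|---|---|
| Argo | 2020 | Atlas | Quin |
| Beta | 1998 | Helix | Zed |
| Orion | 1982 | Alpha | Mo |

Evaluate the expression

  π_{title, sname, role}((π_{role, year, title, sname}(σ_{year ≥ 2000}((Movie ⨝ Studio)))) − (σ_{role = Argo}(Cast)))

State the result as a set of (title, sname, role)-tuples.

{(Atlas, Eve, Delta), (Atlas, Kim, Delta), (Helix, Jo, Helix), (Helix, Jo, Zephyr), (Helix, Lee, Helix), (Helix, Lee, Zephyr)}

Joining Movie and Studio on title yields {(Atlas, 2005, Delta, Eve, 14), (Atlas, 2005, Delta, Kim, 38), (Helix, 1998, Nova, Jo, 32), (Helix, 1998, Nova, Lee, 37), (Helix, 2003, Helix, Jo, 32), (Helix, 2003, Helix, Lee, 37), (Helix, 2021, Zephyr, Jo, 32), (Helix, 2021, Zephyr, Lee, 37)}.
Selection year ≥ 2000: {(Atlas, 2005, Delta, Eve, 14), (Atlas, 2005, Delta, Kim, 38), (Helix, 2003, Helix, Jo, 32), (Helix, 2003, Helix, Lee, 37), (Helix, 2021, Zephyr, Jo, 32), (Helix, 2021, Zephyr, Lee, 37)}
π_{role, year, title, sname} gives {(Delta, 2005, Atlas, Eve), (Delta, 2005, Atlas, Kim), (Helix, 2003, Helix, Jo), (Helix, 2003, Helix, Lee), (Zephyr, 2021, Helix, Jo), (Zephyr, 2021, Helix, Lee)}.
Selection role = Argo: {(Argo, 2020, Atlas, Quin)}
Difference: {(Delta, 2005, Atlas, Eve), (Delta, 2005, Atlas, Kim), (Helix, 2003, Helix, Jo), (Helix, 2003, Helix, Lee), (Zephyr, 2021, Helix, Jo), (Zephyr, 2021, Helix, Lee)} with {(Argo, 2020, Atlas, Quin)} → {(Delta, 2005, Atlas, Eve), (Delta, 2005, Atlas, Kim), (Helix, 2003, Helix, Jo), (Helix, 2003, Helix, Lee), (Zephyr, 2021, Helix, Jo), (Zephyr, 2021, Helix, Lee)}
π_{title, sname, role} gives {(Atlas, Eve, Delta), (Atlas, Kim, Delta), (Helix, Jo, Helix), (Helix, Jo, Zephyr), (Helix, Lee, Helix), (Helix, Lee, Zephyr)}.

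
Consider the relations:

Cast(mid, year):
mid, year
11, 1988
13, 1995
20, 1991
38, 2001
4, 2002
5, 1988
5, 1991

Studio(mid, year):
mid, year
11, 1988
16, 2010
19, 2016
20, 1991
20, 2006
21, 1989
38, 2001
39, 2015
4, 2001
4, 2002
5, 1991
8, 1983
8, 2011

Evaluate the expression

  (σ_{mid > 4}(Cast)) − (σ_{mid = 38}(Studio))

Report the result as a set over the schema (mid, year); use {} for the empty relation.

{(11, 1988), (13, 1995), (20, 1991), (5, 1988), (5, 1991)}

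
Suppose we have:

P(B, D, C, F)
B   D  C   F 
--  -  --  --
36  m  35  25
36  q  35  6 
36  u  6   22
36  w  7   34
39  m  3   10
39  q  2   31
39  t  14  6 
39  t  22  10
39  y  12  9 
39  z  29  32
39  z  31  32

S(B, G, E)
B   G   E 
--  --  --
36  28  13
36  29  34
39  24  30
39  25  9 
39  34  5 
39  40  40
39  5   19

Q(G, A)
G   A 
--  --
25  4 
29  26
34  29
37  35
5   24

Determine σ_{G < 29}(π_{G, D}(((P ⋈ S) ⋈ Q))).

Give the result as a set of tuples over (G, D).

P ⋈ S (natural join on B): {(36, m, 35, 25, 28, 13), (36, m, 35, 25, 29, 34), (36, q, 35, 6, 28, 13), (36, q, 35, 6, 29, 34), (36, u, 6, 22, 28, 13), (36, u, 6, 22, 29, 34), (36, w, 7, 34, 28, 13), (36, w, 7, 34, 29, 34), (39, m, 3, 10, 24, 30), (39, m, 3, 10, 25, 9), (39, m, 3, 10, 34, 5), (39, m, 3, 10, 40, 40), (39, m, 3, 10, 5, 19), (39, q, 2, 31, 24, 30), (39, q, 2, 31, 25, 9), (39, q, 2, 31, 34, 5), (39, q, 2, 31, 40, 40), (39, q, 2, 31, 5, 19), (39, t, 14, 6, 24, 30), (39, t, 14, 6, 25, 9), (39, t, 14, 6, 34, 5), (39, t, 14, 6, 40, 40), (39, t, 14, 6, 5, 19), (39, t, 22, 10, 24, 30), (39, t, 22, 10, 25, 9), (39, t, 22, 10, 34, 5), (39, t, 22, 10, 40, 40), (39, t, 22, 10, 5, 19), (39, y, 12, 9, 24, 30), (39, y, 12, 9, 25, 9), (39, y, 12, 9, 34, 5), (39, y, 12, 9, 40, 40), (39, y, 12, 9, 5, 19), (39, z, 29, 32, 24, 30), (39, z, 29, 32, 25, 9), (39, z, 29, 32, 34, 5), (39, z, 29, 32, 40, 40), (39, z, 29, 32, 5, 19), (39, z, 31, 32, 24, 30), (39, z, 31, 32, 25, 9), (39, z, 31, 32, 34, 5), (39, z, 31, 32, 40, 40), (39, z, 31, 32, 5, 19)}
(P ⋈ S) ⋈ Q (natural join on G): {(36, m, 35, 25, 29, 34, 26), (36, q, 35, 6, 29, 34, 26), (36, u, 6, 22, 29, 34, 26), (36, w, 7, 34, 29, 34, 26), (39, m, 3, 10, 25, 9, 4), (39, m, 3, 10, 34, 5, 29), (39, m, 3, 10, 5, 19, 24), (39, q, 2, 31, 25, 9, 4), (39, q, 2, 31, 34, 5, 29), (39, q, 2, 31, 5, 19, 24), (39, t, 14, 6, 25, 9, 4), (39, t, 14, 6, 34, 5, 29), (39, t, 14, 6, 5, 19, 24), (39, t, 22, 10, 25, 9, 4), (39, t, 22, 10, 34, 5, 29), (39, t, 22, 10, 5, 19, 24), (39, y, 12, 9, 25, 9, 4), (39, y, 12, 9, 34, 5, 29), (39, y, 12, 9, 5, 19, 24), (39, z, 29, 32, 25, 9, 4), (39, z, 29, 32, 34, 5, 29), (39, z, 29, 32, 5, 19, 24), (39, z, 31, 32, 25, 9, 4), (39, z, 31, 32, 34, 5, 29), (39, z, 31, 32, 5, 19, 24)}
π[G, D]: project onto (G, D) (6 duplicate(s) eliminated) → {(25, m), (25, q), (25, t), (25, y), (25, z), (29, m), (29, q), (29, u), (29, w), (34, m), (34, q), (34, t), (34, y), (34, z), (5, m), (5, q), (5, t), (5, y), (5, z)}
Selection G < 29: {(25, m), (25, q), (25, t), (25, y), (25, z), (5, m), (5, q), (5, t), (5, y), (5, z)}

{(25, m), (25, q), (25, t), (25, y), (25, z), (5, m), (5, q), (5, t), (5, y), (5, z)}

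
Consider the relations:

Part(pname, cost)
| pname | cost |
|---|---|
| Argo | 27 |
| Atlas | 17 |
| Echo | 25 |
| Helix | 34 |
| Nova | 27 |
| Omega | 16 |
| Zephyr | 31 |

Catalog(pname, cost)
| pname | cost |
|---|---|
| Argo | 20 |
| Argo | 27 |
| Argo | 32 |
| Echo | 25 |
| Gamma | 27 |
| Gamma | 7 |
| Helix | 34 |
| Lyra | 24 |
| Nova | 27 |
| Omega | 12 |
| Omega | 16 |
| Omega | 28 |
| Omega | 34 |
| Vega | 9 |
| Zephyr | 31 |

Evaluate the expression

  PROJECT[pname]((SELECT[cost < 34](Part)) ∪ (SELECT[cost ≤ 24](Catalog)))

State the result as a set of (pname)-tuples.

Filtering on cost < 34 leaves {(Argo, 27), (Atlas, 17), (Echo, 25), (Nova, 27), (Omega, 16), (Zephyr, 31)}.
Filtering on cost ≤ 24 leaves {(Argo, 20), (Gamma, 7), (Lyra, 24), (Omega, 12), (Omega, 16), (Vega, 9)}.
Taking the union: {(Argo, 20), (Argo, 27), (Atlas, 17), (Echo, 25), (Gamma, 7), (Lyra, 24), (Nova, 27), (Omega, 12), (Omega, 16), (Vega, 9), (Zephyr, 31)}
Keep only column(s) pname (2 duplicate(s) eliminated): {Argo, Atlas, Echo, Gamma, Lyra, Nova, Omega, Vega, Zephyr}

{Argo, Atlas, Echo, Gamma, Lyra, Nova, Omega, Vega, Zephyr}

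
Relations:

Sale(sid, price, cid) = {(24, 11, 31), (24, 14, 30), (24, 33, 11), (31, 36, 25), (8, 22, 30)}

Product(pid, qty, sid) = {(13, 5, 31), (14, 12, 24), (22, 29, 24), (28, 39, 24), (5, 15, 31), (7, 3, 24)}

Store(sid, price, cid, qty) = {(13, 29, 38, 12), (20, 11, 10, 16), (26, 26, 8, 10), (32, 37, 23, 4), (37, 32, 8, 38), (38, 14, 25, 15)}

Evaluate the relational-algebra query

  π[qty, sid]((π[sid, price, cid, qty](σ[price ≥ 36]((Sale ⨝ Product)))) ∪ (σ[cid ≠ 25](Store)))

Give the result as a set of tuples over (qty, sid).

{(10, 26), (12, 13), (15, 31), (16, 20), (38, 37), (4, 32), (5, 31)}

Joining Sale and Product on sid yields {(24, 11, 31, 14, 12), (24, 11, 31, 22, 29), (24, 11, 31, 28, 39), (24, 11, 31, 7, 3), (24, 14, 30, 14, 12), (24, 14, 30, 22, 29), (24, 14, 30, 28, 39), (24, 14, 30, 7, 3), (24, 33, 11, 14, 12), (24, 33, 11, 22, 29), (24, 33, 11, 28, 39), (24, 33, 11, 7, 3), (31, 36, 25, 13, 5), (31, 36, 25, 5, 15)}.
Filtering on price ≥ 36 leaves {(31, 36, 25, 13, 5), (31, 36, 25, 5, 15)}.
π[sid, price, cid, qty]: project onto (sid, price, cid, qty) → {(31, 36, 25, 15), (31, 36, 25, 5)}
Filtering on cid ≠ 25 leaves {(13, 29, 38, 12), (20, 11, 10, 16), (26, 26, 8, 10), (32, 37, 23, 4), (37, 32, 8, 38)}.
Union: {(31, 36, 25, 15), (31, 36, 25, 5)} with {(13, 29, 38, 12), (20, 11, 10, 16), (26, 26, 8, 10), (32, 37, 23, 4), (37, 32, 8, 38)} → {(13, 29, 38, 12), (20, 11, 10, 16), (26, 26, 8, 10), (31, 36, 25, 15), (31, 36, 25, 5), (32, 37, 23, 4), (37, 32, 8, 38)}
π[qty, sid]: project onto (qty, sid) → {(10, 26), (12, 13), (15, 31), (16, 20), (38, 37), (4, 32), (5, 31)}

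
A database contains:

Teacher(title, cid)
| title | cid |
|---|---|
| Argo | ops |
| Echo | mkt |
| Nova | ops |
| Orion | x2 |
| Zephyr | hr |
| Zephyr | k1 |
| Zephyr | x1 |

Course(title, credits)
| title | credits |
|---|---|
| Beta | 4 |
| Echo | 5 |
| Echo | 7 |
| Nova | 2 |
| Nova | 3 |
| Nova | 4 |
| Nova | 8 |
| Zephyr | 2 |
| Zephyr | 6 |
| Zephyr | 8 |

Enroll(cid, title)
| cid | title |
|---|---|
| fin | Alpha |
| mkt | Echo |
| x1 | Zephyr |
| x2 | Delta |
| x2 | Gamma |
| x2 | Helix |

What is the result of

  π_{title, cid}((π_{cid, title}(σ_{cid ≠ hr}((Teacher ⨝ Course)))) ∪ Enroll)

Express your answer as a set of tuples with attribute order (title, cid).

Joining Teacher and Course on title yields {(Echo, mkt, 5), (Echo, mkt, 7), (Nova, ops, 2), (Nova, ops, 3), (Nova, ops, 4), (Nova, ops, 8), (Zephyr, hr, 2), (Zephyr, hr, 6), (Zephyr, hr, 8), (Zephyr, k1, 2), (Zephyr, k1, 6), (Zephyr, k1, 8), (Zephyr, x1, 2), (Zephyr, x1, 6), (Zephyr, x1, 8)}.
σ[cid ≠ hr]: keep tuples satisfying cid ≠ hr → {(Echo, mkt, 5), (Echo, mkt, 7), (Nova, ops, 2), (Nova, ops, 3), (Nova, ops, 4), (Nova, ops, 8), (Zephyr, k1, 2), (Zephyr, k1, 6), (Zephyr, k1, 8), (Zephyr, x1, 2), (Zephyr, x1, 6), (Zephyr, x1, 8)}
Projecting to cid, title (8 duplicate(s) eliminated): {(k1, Zephyr), (mkt, Echo), (ops, Nova), (x1, Zephyr)}
Taking the union: {(fin, Alpha), (k1, Zephyr), (mkt, Echo), (ops, Nova), (x1, Zephyr), (x2, Delta), (x2, Gamma), (x2, Helix)}
Projecting to title, cid: {(Alpha, fin), (Delta, x2), (Echo, mkt), (Gamma, x2), (Helix, x2), (Nova, ops), (Zephyr, k1), (Zephyr, x1)}

{(Alpha, fin), (Delta, x2), (Echo, mkt), (Gamma, x2), (Helix, x2), (Nova, ops), (Zephyr, k1), (Zephyr, x1)}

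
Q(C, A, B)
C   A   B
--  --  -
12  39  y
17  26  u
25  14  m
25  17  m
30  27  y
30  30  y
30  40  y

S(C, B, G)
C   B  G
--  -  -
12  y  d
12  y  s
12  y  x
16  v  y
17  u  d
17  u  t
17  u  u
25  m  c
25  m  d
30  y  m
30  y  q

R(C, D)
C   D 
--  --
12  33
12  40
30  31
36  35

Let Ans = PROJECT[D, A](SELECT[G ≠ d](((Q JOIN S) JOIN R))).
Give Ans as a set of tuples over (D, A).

Joining Q and S on C, B yields {(12, 39, y, d), (12, 39, y, s), (12, 39, y, x), (17, 26, u, d), (17, 26, u, t), (17, 26, u, u), (25, 14, m, c), (25, 14, m, d), (25, 17, m, c), (25, 17, m, d), (30, 27, y, m), (30, 27, y, q), (30, 30, y, m), (30, 30, y, q), (30, 40, y, m), (30, 40, y, q)}.
Joining (Q JOIN S) and R on C yields {(12, 39, y, d, 33), (12, 39, y, d, 40), (12, 39, y, s, 33), (12, 39, y, s, 40), (12, 39, y, x, 33), (12, 39, y, x, 40), (30, 27, y, m, 31), (30, 27, y, q, 31), (30, 30, y, m, 31), (30, 30, y, q, 31), (30, 40, y, m, 31), (30, 40, y, q, 31)}.
Filtering on G ≠ d leaves {(12, 39, y, s, 33), (12, 39, y, s, 40), (12, 39, y, x, 33), (12, 39, y, x, 40), (30, 27, y, m, 31), (30, 27, y, q, 31), (30, 30, y, m, 31), (30, 30, y, q, 31), (30, 40, y, m, 31), (30, 40, y, q, 31)}.
Keep only column(s) D, A (5 duplicate(s) eliminated): {(31, 27), (31, 30), (31, 40), (33, 39), (40, 39)}

{(31, 27), (31, 30), (31, 40), (33, 39), (40, 39)}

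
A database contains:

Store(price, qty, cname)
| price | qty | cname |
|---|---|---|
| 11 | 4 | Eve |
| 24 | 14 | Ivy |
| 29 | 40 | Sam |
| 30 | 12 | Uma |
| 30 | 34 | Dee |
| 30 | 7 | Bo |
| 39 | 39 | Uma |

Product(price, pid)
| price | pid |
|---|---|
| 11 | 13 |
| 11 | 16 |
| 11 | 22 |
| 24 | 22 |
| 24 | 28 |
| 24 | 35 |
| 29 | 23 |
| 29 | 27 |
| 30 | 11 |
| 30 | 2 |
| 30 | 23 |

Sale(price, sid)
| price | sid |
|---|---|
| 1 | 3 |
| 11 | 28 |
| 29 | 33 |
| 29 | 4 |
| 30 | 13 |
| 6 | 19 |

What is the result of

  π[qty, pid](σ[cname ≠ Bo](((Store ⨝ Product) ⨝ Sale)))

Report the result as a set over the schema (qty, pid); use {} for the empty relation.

{(12, 11), (12, 2), (12, 23), (34, 11), (34, 2), (34, 23), (4, 13), (4, 16), (4, 22), (40, 23), (40, 27)}

Joining Store and Product on price yields {(11, 4, Eve, 13), (11, 4, Eve, 16), (11, 4, Eve, 22), (24, 14, Ivy, 22), (24, 14, Ivy, 28), (24, 14, Ivy, 35), (29, 40, Sam, 23), (29, 40, Sam, 27), (30, 12, Uma, 11), (30, 12, Uma, 2), (30, 12, Uma, 23), (30, 34, Dee, 11), (30, 34, Dee, 2), (30, 34, Dee, 23), (30, 7, Bo, 11), (30, 7, Bo, 2), (30, 7, Bo, 23)}.
Joining (Store ⨝ Product) and Sale on price yields {(11, 4, Eve, 13, 28), (11, 4, Eve, 16, 28), (11, 4, Eve, 22, 28), (29, 40, Sam, 23, 33), (29, 40, Sam, 23, 4), (29, 40, Sam, 27, 33), (29, 40, Sam, 27, 4), (30, 12, Uma, 11, 13), (30, 12, Uma, 2, 13), (30, 12, Uma, 23, 13), (30, 34, Dee, 11, 13), (30, 34, Dee, 2, 13), (30, 34, Dee, 23, 13), (30, 7, Bo, 11, 13), (30, 7, Bo, 2, 13), (30, 7, Bo, 23, 13)}.
Selection cname ≠ Bo: {(11, 4, Eve, 13, 28), (11, 4, Eve, 16, 28), (11, 4, Eve, 22, 28), (29, 40, Sam, 23, 33), (29, 40, Sam, 23, 4), (29, 40, Sam, 27, 33), (29, 40, Sam, 27, 4), (30, 12, Uma, 11, 13), (30, 12, Uma, 2, 13), (30, 12, Uma, 23, 13), (30, 34, Dee, 11, 13), (30, 34, Dee, 2, 13), (30, 34, Dee, 23, 13)}
π_{qty, pid} gives {(12, 11), (12, 2), (12, 23), (34, 11), (34, 2), (34, 23), (4, 13), (4, 16), (4, 22), (40, 23), (40, 27)} (2 duplicate(s) eliminated).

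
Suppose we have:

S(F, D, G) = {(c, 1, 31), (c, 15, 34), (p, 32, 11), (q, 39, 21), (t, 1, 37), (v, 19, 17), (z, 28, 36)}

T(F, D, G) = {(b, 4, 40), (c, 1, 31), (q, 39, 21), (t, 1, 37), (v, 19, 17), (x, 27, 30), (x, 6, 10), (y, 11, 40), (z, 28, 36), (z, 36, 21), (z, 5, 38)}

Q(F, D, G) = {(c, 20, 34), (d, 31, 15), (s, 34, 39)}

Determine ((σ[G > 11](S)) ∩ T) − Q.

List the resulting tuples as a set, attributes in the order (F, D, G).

{(c, 1, 31), (q, 39, 21), (t, 1, 37), (v, 19, 17), (z, 28, 36)}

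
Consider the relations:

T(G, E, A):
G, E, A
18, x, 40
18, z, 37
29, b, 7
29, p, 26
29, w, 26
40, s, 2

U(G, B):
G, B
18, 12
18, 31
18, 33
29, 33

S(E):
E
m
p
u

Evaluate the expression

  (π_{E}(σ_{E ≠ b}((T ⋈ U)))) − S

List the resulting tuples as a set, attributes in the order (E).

{w, x, z}

Natural join on G: {(18, x, 40, 12), (18, x, 40, 31), (18, x, 40, 33), (18, z, 37, 12), (18, z, 37, 31), (18, z, 37, 33), (29, b, 7, 33), (29, p, 26, 33), (29, w, 26, 33)}
Apply σ_{E ≠ b}; surviving tuples: {(18, x, 40, 12), (18, x, 40, 31), (18, x, 40, 33), (18, z, 37, 12), (18, z, 37, 31), (18, z, 37, 33), (29, p, 26, 33), (29, w, 26, 33)}
π[E]: project onto (E) (4 duplicate(s) eliminated) → {p, w, x, z}
Set difference of the two operands is {w, x, z}.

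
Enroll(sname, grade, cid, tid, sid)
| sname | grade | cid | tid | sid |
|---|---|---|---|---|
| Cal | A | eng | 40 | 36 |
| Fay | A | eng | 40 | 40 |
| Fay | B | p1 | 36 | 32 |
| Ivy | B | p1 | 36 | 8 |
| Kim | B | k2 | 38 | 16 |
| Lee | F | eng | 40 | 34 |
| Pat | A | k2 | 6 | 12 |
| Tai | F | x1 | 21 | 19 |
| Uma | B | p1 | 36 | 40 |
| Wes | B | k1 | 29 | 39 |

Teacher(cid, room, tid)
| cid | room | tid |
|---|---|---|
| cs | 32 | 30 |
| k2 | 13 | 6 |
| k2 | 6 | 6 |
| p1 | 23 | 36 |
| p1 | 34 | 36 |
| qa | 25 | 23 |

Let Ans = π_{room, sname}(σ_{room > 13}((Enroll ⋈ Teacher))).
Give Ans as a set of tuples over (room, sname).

Enroll ⋈ Teacher (natural join on cid, tid): {(Fay, B, p1, 36, 32, 23), (Fay, B, p1, 36, 32, 34), (Ivy, B, p1, 36, 8, 23), (Ivy, B, p1, 36, 8, 34), (Pat, A, k2, 6, 12, 13), (Pat, A, k2, 6, 12, 6), (Uma, B, p1, 36, 40, 23), (Uma, B, p1, 36, 40, 34)}
Selection room > 13: {(Fay, B, p1, 36, 32, 23), (Fay, B, p1, 36, 32, 34), (Ivy, B, p1, 36, 8, 23), (Ivy, B, p1, 36, 8, 34), (Uma, B, p1, 36, 40, 23), (Uma, B, p1, 36, 40, 34)}
π_{room, sname} gives {(23, Fay), (23, Ivy), (23, Uma), (34, Fay), (34, Ivy), (34, Uma)}.

{(23, Fay), (23, Ivy), (23, Uma), (34, Fay), (34, Ivy), (34, Uma)}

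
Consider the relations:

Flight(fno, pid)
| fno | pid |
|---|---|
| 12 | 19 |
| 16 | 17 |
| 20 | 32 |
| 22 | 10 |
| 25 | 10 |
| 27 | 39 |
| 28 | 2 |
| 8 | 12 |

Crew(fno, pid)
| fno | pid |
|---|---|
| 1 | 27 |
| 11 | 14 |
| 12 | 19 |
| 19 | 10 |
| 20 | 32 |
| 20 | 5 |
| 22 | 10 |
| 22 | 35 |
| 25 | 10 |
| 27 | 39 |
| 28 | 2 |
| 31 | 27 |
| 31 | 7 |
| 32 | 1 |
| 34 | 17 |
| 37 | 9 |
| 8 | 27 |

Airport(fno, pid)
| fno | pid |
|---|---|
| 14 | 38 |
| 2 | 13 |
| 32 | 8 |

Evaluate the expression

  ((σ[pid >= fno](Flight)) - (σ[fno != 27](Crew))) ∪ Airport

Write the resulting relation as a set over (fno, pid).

{(14, 38), (16, 17), (2, 13), (27, 39), (32, 8), (8, 12)}

Filtering on pid >= fno leaves {(12, 19), (16, 17), (20, 32), (27, 39), (8, 12)}.
Filtering on fno != 27 leaves {(1, 27), (11, 14), (12, 19), (19, 10), (20, 32), (20, 5), (22, 10), (22, 35), (25, 10), (28, 2), (31, 27), (31, 7), (32, 1), (34, 17), (37, 9), (8, 27)}.
Taking the difference: {(16, 17), (27, 39), (8, 12)}
Taking the union: {(14, 38), (16, 17), (2, 13), (27, 39), (32, 8), (8, 12)}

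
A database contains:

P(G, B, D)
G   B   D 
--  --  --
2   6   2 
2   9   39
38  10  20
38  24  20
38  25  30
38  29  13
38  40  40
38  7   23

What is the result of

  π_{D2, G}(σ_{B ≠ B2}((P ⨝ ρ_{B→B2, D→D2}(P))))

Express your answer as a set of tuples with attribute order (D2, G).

ρ[B→B2, D→D2]: schema becomes (G, B2, D2); tuples unchanged.
P ⋈ ρ_{B→B2, D→D2}(P) (natural join on G): {(2, 6, 2, 6, 2), (2, 6, 2, 9, 39), (2, 9, 39, 6, 2), (2, 9, 39, 9, 39), (38, 10, 20, 10, 20), (38, 10, 20, 24, 20), (38, 10, 20, 25, 30), (38, 10, 20, 29, 13), (38, 10, 20, 40, 40), (38, 10, 20, 7, 23), (38, 24, 20, 10, 20), (38, 24, 20, 24, 20), (38, 24, 20, 25, 30), (38, 24, 20, 29, 13), (38, 24, 20, 40, 40), (38, 24, 20, 7, 23), (38, 25, 30, 10, 20), (38, 25, 30, 24, 20), (38, 25, 30, 25, 30), (38, 25, 30, 29, 13), (38, 25, 30, 40, 40), (38, 25, 30, 7, 23), (38, 29, 13, 10, 20), (38, 29, 13, 24, 20), (38, 29, 13, 25, 30), (38, 29, 13, 29, 13), (38, 29, 13, 40, 40), (38, 29, 13, 7, 23), (38, 40, 40, 10, 20), (38, 40, 40, 24, 20), (38, 40, 40, 25, 30), (38, 40, 40, 29, 13), (38, 40, 40, 40, 40), (38, 40, 40, 7, 23), (38, 7, 23, 10, 20), (38, 7, 23, 24, 20), (38, 7, 23, 25, 30), (38, 7, 23, 29, 13), (38, 7, 23, 40, 40), (38, 7, 23, 7, 23)}
Filtering on B ≠ B2 leaves {(2, 6, 2, 9, 39), (2, 9, 39, 6, 2), (38, 10, 20, 24, 20), (38, 10, 20, 25, 30), (38, 10, 20, 29, 13), (38, 10, 20, 40, 40), (38, 10, 20, 7, 23), (38, 24, 20, 10, 20), (38, 24, 20, 25, 30), (38, 24, 20, 29, 13), (38, 24, 20, 40, 40), (38, 24, 20, 7, 23), (38, 25, 30, 10, 20), (38, 25, 30, 24, 20), (38, 25, 30, 29, 13), (38, 25, 30, 40, 40), (38, 25, 30, 7, 23), (38, 29, 13, 10, 20), (38, 29, 13, 24, 20), (38, 29, 13, 25, 30), (38, 29, 13, 40, 40), (38, 29, 13, 7, 23), (38, 40, 40, 10, 20), (38, 40, 40, 24, 20), (38, 40, 40, 25, 30), (38, 40, 40, 29, 13), (38, 40, 40, 7, 23), (38, 7, 23, 10, 20), (38, 7, 23, 24, 20), (38, 7, 23, 25, 30), (38, 7, 23, 29, 13), (38, 7, 23, 40, 40)}.
π_{D2, G} gives {(13, 38), (2, 2), (20, 38), (23, 38), (30, 38), (39, 2), (40, 38)} (25 duplicate(s) eliminated).

{(13, 38), (2, 2), (20, 38), (23, 38), (30, 38), (39, 2), (40, 38)}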